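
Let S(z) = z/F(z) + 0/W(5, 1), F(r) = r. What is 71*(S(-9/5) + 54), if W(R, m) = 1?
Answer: 3905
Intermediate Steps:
S(z) = 1 (S(z) = z/z + 0/1 = 1 + 0*1 = 1 + 0 = 1)
71*(S(-9/5) + 54) = 71*(1 + 54) = 71*55 = 3905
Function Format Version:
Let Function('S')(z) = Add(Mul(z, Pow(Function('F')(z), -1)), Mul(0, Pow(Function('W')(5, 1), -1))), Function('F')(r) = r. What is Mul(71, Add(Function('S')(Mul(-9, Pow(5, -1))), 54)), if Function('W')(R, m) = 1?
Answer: 3905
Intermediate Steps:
Function('S')(z) = 1 (Function('S')(z) = Add(Mul(z, Pow(z, -1)), Mul(0, Pow(1, -1))) = Add(1, Mul(0, 1)) = Add(1, 0) = 1)
Mul(71, Add(Function('S')(Mul(-9, Pow(5, -1))), 54)) = Mul(71, Add(1, 54)) = Mul(71, 55) = 3905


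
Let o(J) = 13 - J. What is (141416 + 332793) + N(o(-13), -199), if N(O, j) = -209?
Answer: 474000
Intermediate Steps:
(141416 + 332793) + N(o(-13), -199) = (141416 + 332793) - 209 = 474209 - 209 = 474000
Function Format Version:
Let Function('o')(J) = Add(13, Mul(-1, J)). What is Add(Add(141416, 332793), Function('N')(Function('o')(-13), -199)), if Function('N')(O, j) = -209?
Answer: 474000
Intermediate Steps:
Add(Add(141416, 332793), Function('N')(Function('o')(-13), -199)) = Add(Add(141416, 332793), -209) = Add(474209, -209) = 474000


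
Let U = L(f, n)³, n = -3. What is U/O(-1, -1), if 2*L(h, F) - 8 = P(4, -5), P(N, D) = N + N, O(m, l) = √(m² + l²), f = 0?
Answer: 256*√2 ≈ 362.04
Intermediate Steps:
O(m, l) = √(l² + m²)
P(N, D) = 2*N
L(h, F) = 8 (L(h, F) = 4 + (2*4)/2 = 4 + (½)*8 = 4 + 4 = 8)
U = 512 (U = 8³ = 512)
U/O(-1, -1) = 512/(√((-1)² + (-1)²)) = 512/(√(1 + 1)) = 512/(√2) = 512*(√2/2) = 256*√2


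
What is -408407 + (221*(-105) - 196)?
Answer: -431808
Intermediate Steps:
-408407 + (221*(-105) - 196) = -408407 + (-23205 - 196) = -408407 - 23401 = -431808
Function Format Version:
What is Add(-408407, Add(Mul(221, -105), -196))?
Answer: -431808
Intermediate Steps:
Add(-408407, Add(Mul(221, -105), -196)) = Add(-408407, Add(-23205, -196)) = Add(-408407, -23401) = -431808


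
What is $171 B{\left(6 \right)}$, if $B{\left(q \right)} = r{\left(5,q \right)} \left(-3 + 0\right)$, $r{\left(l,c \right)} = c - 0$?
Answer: $-3078$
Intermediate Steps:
$r{\left(l,c \right)} = c$ ($r{\left(l,c \right)} = c + 0 = c$)
$B{\left(q \right)} = - 3 q$ ($B{\left(q \right)} = q \left(-3 + 0\right) = q \left(-3\right) = - 3 q$)
$171 B{\left(6 \right)} = 171 \left(\left(-3\right) 6\right) = 171 \left(-18\right) = -3078$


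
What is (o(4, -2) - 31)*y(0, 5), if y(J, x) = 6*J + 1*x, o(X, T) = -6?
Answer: -185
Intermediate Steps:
y(J, x) = x + 6*J (y(J, x) = 6*J + x = x + 6*J)
(o(4, -2) - 31)*y(0, 5) = (-6 - 31)*(5 + 6*0) = -37*(5 + 0) = -37*5 = -185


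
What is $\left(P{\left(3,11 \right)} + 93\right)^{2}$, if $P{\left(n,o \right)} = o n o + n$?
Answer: $210681$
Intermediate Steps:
$P{\left(n,o \right)} = n + n o^{2}$ ($P{\left(n,o \right)} = n o o + n = n o^{2} + n = n + n o^{2}$)
$\left(P{\left(3,11 \right)} + 93\right)^{2} = \left(3 \left(1 + 11^{2}\right) + 93\right)^{2} = \left(3 \left(1 + 121\right) + 93\right)^{2} = \left(3 \cdot 122 + 93\right)^{2} = \left(366 + 93\right)^{2} = 459^{2} = 210681$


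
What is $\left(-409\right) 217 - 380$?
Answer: $-89133$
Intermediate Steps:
$\left(-409\right) 217 - 380 = -88753 - 380 = -89133$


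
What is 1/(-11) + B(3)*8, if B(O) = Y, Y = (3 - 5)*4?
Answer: -705/11 ≈ -64.091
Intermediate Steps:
Y = -8 (Y = -2*4 = -8)
B(O) = -8
1/(-11) + B(3)*8 = 1/(-11) - 8*8 = -1/11 - 64 = -705/11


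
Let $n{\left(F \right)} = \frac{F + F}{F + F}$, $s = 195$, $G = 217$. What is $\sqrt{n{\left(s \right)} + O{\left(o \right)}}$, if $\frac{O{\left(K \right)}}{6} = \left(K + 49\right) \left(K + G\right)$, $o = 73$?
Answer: $\sqrt{212281} \approx 460.74$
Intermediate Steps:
$n{\left(F \right)} = 1$ ($n{\left(F \right)} = \frac{2 F}{2 F} = 2 F \frac{1}{2 F} = 1$)
$O{\left(K \right)} = 6 \left(49 + K\right) \left(217 + K\right)$ ($O{\left(K \right)} = 6 \left(K + 49\right) \left(K + 217\right) = 6 \left(49 + K\right) \left(217 + K\right)$)
$\sqrt{n{\left(s \right)} + O{\left(o \right)}} = \sqrt{1 + \left(63798 + 6 \cdot 73^{2} + 1596 \cdot 73\right)} = \sqrt{1 + \left(63798 + 6 \cdot 5329 + 116508\right)} = \sqrt{1 + \left(63798 + 31974 + 116508\right)} = \sqrt{1 + 212280} = \sqrt{212281}$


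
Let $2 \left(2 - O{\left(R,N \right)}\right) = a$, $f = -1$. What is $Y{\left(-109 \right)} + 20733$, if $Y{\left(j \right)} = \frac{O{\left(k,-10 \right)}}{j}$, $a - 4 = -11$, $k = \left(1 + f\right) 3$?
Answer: $\frac{4519783}{218} \approx 20733.0$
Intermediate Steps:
$k = 0$ ($k = \left(1 - 1\right) 3 = 0 \cdot 3 = 0$)
$a = -7$ ($a = 4 - 11 = -7$)
$O{\left(R,N \right)} = \frac{11}{2}$ ($O{\left(R,N \right)} = 2 - - \frac{7}{2} = 2 + \frac{7}{2} = \frac{11}{2}$)
$Y{\left(j \right)} = \frac{11}{2 j}$
$Y{\left(-109 \right)} + 20733 = \frac{11}{2 \left(-109\right)} + 20733 = \frac{11}{2} \left(- \frac{1}{109}\right) + 20733 = - \frac{11}{218} + 20733 = \frac{4519783}{218}$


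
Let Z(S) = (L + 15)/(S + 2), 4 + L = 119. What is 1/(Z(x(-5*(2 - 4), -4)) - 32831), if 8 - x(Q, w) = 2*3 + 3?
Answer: -1/32701 ≈ -3.0580e-5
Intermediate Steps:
L = 115 (L = -4 + 119 = 115)
x(Q, w) = -1 (x(Q, w) = 8 - (2*3 + 3) = 8 - (6 + 3) = 8 - 1*9 = 8 - 9 = -1)
Z(S) = 130/(2 + S) (Z(S) = (115 + 15)/(S + 2) = 130/(2 + S))
1/(Z(x(-5*(2 - 4), -4)) - 32831) = 1/(130/(2 - 1) - 32831) = 1/(130/1 - 32831) = 1/(130*1 - 32831) = 1/(130 - 32831) = 1/(-32701) = -1/32701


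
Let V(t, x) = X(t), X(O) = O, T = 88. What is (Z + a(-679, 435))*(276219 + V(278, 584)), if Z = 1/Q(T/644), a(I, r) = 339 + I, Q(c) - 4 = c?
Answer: -62565464663/666 ≈ -9.3942e+7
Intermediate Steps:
Q(c) = 4 + c
Z = 161/666 (Z = 1/(4 + 88/644) = 1/(4 + 88*(1/644)) = 1/(4 + 22/161) = 1/(666/161) = 161/666 ≈ 0.24174)
V(t, x) = t
(Z + a(-679, 435))*(276219 + V(278, 584)) = (161/666 + (339 - 679))*(276219 + 278) = (161/666 - 340)*276497 = -226279/666*276497 = -62565464663/666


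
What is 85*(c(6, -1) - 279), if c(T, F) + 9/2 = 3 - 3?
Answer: -48195/2 ≈ -24098.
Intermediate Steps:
c(T, F) = -9/2 (c(T, F) = -9/2 + (3 - 3) = -9/2 + 0 = -9/2)
85*(c(6, -1) - 279) = 85*(-9/2 - 279) = 85*(-567/2) = -48195/2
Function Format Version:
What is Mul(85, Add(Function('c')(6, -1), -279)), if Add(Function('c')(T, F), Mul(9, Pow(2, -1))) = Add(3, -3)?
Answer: Rational(-48195, 2) ≈ -24098.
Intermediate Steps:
Function('c')(T, F) = Rational(-9, 2) (Function('c')(T, F) = Add(Rational(-9, 2), Add(3, -3)) = Add(Rational(-9, 2), 0) = Rational(-9, 2))
Mul(85, Add(Function('c')(6, -1), -279)) = Mul(85, Add(Rational(-9, 2), -279)) = Mul(85, Rational(-567, 2)) = Rational(-48195, 2)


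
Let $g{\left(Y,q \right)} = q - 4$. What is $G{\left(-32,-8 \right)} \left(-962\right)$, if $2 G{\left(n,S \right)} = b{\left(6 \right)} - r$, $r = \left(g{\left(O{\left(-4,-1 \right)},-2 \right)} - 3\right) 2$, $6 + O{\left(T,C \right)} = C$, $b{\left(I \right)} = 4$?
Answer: $-10582$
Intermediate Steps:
$O{\left(T,C \right)} = -6 + C$
$g{\left(Y,q \right)} = -4 + q$
$r = -18$ ($r = \left(\left(-4 - 2\right) - 3\right) 2 = \left(-6 - 3\right) 2 = \left(-9\right) 2 = -18$)
$G{\left(n,S \right)} = 11$ ($G{\left(n,S \right)} = \frac{4 - -18}{2} = \frac{4 + 18}{2} = \frac{1}{2} \cdot 22 = 11$)
$G{\left(-32,-8 \right)} \left(-962\right) = 11 \left(-962\right) = -10582$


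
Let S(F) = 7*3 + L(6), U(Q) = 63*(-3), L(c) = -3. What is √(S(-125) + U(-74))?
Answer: 3*I*√19 ≈ 13.077*I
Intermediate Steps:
U(Q) = -189
S(F) = 18 (S(F) = 7*3 - 3 = 21 - 3 = 18)
√(S(-125) + U(-74)) = √(18 - 189) = √(-171) = 3*I*√19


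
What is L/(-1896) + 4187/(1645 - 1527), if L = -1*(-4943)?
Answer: 3677639/111864 ≈ 32.876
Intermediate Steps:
L = 4943
L/(-1896) + 4187/(1645 - 1527) = 4943/(-1896) + 4187/(1645 - 1527) = 4943*(-1/1896) + 4187/118 = -4943/1896 + 4187*(1/118) = -4943/1896 + 4187/118 = 3677639/111864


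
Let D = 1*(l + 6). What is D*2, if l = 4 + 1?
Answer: 22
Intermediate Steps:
l = 5
D = 11 (D = 1*(5 + 6) = 1*11 = 11)
D*2 = 11*2 = 22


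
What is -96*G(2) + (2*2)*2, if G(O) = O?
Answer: -184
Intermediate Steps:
-96*G(2) + (2*2)*2 = -96*2 + (2*2)*2 = -192 + 4*2 = -192 + 8 = -184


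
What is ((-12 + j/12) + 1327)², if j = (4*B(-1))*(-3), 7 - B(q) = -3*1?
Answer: 1703025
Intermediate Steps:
B(q) = 10 (B(q) = 7 - (-3) = 7 - 1*(-3) = 7 + 3 = 10)
j = -120 (j = (4*10)*(-3) = 40*(-3) = -120)
((-12 + j/12) + 1327)² = ((-12 - 120/12) + 1327)² = ((-12 - 120*1/12) + 1327)² = ((-12 - 10) + 1327)² = (-22 + 1327)² = 1305² = 1703025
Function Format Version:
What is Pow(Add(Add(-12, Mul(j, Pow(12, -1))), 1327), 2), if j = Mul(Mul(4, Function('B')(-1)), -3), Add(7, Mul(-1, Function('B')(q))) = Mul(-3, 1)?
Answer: 1703025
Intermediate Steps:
Function('B')(q) = 10 (Function('B')(q) = Add(7, Mul(-1, Mul(-3, 1))) = Add(7, Mul(-1, -3)) = Add(7, 3) = 10)
j = -120 (j = Mul(Mul(4, 10), -3) = Mul(40, -3) = -120)
Pow(Add(Add(-12, Mul(j, Pow(12, -1))), 1327), 2) = Pow(Add(Add(-12, Mul(-120, Pow(12, -1))), 1327), 2) = Pow(Add(Add(-12, Mul(-120, Rational(1, 12))), 1327), 2) = Pow(Add(Add(-12, -10), 1327), 2) = Pow(Add(-22, 1327), 2) = Pow(1305, 2) = 1703025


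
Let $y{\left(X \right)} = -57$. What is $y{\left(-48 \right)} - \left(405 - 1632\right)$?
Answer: $1170$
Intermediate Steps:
$y{\left(-48 \right)} - \left(405 - 1632\right) = -57 - \left(405 - 1632\right) = -57 - -1227 = -57 + 1227 = 1170$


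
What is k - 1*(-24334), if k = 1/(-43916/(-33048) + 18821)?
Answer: 3784182319316/155510081 ≈ 24334.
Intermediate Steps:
k = 8262/155510081 (k = 1/(-43916*(-1/33048) + 18821) = 1/(10979/8262 + 18821) = 1/(155510081/8262) = 8262/155510081 ≈ 5.3128e-5)
k - 1*(-24334) = 8262/155510081 - 1*(-24334) = 8262/155510081 + 24334 = 3784182319316/155510081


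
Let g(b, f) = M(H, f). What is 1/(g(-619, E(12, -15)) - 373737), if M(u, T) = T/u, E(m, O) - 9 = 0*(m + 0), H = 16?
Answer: -16/5979783 ≈ -2.6757e-6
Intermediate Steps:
E(m, O) = 9 (E(m, O) = 9 + 0*(m + 0) = 9 + 0*m = 9 + 0 = 9)
g(b, f) = f/16
1/(g(-619, E(12, -15)) - 373737) = 1/((1/16)*9 - 373737) = 1/(9/16 - 373737) = 1/(-5979783/16) = -16/5979783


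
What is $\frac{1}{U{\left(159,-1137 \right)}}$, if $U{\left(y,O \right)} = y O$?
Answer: $- \frac{1}{180783} \approx -5.5315 \cdot 10^{-6}$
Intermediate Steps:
$U{\left(y,O \right)} = O y$
$\frac{1}{U{\left(159,-1137 \right)}} = \frac{1}{\left(-1137\right) 159} = \frac{1}{-180783} = - \frac{1}{180783}$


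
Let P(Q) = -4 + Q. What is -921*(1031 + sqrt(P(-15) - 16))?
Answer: -949551 - 921*I*sqrt(35) ≈ -9.4955e+5 - 5448.7*I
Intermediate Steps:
-921*(1031 + sqrt(P(-15) - 16)) = -921*(1031 + sqrt((-4 - 15) - 16)) = -921*(1031 + sqrt(-19 - 16)) = -921*(1031 + sqrt(-35)) = -921*(1031 + I*sqrt(35)) = -949551 - 921*I*sqrt(35)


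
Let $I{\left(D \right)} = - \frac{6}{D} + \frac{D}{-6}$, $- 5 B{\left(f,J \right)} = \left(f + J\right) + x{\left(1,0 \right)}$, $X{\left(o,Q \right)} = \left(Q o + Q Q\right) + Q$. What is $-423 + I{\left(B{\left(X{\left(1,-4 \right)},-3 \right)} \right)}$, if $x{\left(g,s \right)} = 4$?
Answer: $- \frac{12581}{30} \approx -419.37$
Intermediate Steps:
$X{\left(o,Q \right)} = Q + Q^{2} + Q o$ ($X{\left(o,Q \right)} = \left(Q o + Q^{2}\right) + Q = \left(Q^{2} + Q o\right) + Q = Q + Q^{2} + Q o$)
$B{\left(f,J \right)} = - \frac{4}{5} - \frac{J}{5} - \frac{f}{5}$ ($B{\left(f,J \right)} = - \frac{\left(f + J\right) + 4}{5} = - \frac{\left(J + f\right) + 4}{5} = - \frac{4 + J + f}{5} = - \frac{4}{5} - \frac{J}{5} - \frac{f}{5}$)
$I{\left(D \right)} = - \frac{6}{D} - \frac{D}{6}$ ($I{\left(D \right)} = - \frac{6}{D} + D \left(- \frac{1}{6}\right) = - \frac{6}{D} - \frac{D}{6}$)
$-423 + I{\left(B{\left(X{\left(1,-4 \right)},-3 \right)} \right)} = -423 - \left(\frac{6}{- \frac{4}{5} - - \frac{3}{5} - \frac{\left(-4\right) \left(1 - 4 + 1\right)}{5}} + \frac{- \frac{4}{5} - - \frac{3}{5} - \frac{\left(-4\right) \left(1 - 4 + 1\right)}{5}}{6}\right) = -423 - \left(\frac{6}{- \frac{4}{5} + \frac{3}{5} - \frac{\left(-4\right) \left(-2\right)}{5}} + \frac{- \frac{4}{5} + \frac{3}{5} - \frac{\left(-4\right) \left(-2\right)}{5}}{6}\right) = -423 - \left(\frac{6}{- \frac{4}{5} + \frac{3}{5} - \frac{8}{5}} + \frac{- \frac{4}{5} + \frac{3}{5} - \frac{8}{5}}{6}\right) = -423 - \left(- \frac{3}{10} + \frac{6}{- \frac{9}{5}}\right) = -423 + \left(\left(-6\right) \left(- \frac{5}{9}\right) + \frac{3}{10}\right) = -423 + \left(\frac{10}{3} + \frac{3}{10}\right) = -423 + \frac{109}{30} = - \frac{12581}{30}$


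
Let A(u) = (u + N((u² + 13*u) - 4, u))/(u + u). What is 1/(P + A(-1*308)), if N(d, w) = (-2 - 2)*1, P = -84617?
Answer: -77/6515470 ≈ -1.1818e-5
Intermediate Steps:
N(d, w) = -4 (N(d, w) = -4*1 = -4)
A(u) = (-4 + u)/(2*u) (A(u) = (u - 4)/(u + u) = (-4 + u)/((2*u)) = (-4 + u)*(1/(2*u)) = (-4 + u)/(2*u))
1/(P + A(-1*308)) = 1/(-84617 + (-4 - 1*308)/(2*((-1*308)))) = 1/(-84617 + (½)*(-4 - 308)/(-308)) = 1/(-84617 + (½)*(-1/308)*(-312)) = 1/(-84617 + 39/77) = 1/(-6515470/77) = -77/6515470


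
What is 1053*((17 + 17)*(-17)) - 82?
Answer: -608716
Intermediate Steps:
1053*((17 + 17)*(-17)) - 82 = 1053*(34*(-17)) - 82 = 1053*(-578) - 82 = -608634 - 82 = -608716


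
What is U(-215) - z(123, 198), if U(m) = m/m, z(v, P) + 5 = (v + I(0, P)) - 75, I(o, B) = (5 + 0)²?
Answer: -67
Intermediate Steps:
I(o, B) = 25 (I(o, B) = 5² = 25)
z(v, P) = -55 + v (z(v, P) = -5 + ((v + 25) - 75) = -5 + ((25 + v) - 75) = -5 + (-50 + v) = -55 + v)
U(m) = 1
U(-215) - z(123, 198) = 1 - (-55 + 123) = 1 - 1*68 = 1 - 68 = -67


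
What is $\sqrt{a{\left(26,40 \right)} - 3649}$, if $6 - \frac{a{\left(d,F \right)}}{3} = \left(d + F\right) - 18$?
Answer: $5 i \sqrt{151} \approx 61.441 i$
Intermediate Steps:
$a{\left(d,F \right)} = 72 - 3 F - 3 d$ ($a{\left(d,F \right)} = 18 - 3 \left(\left(d + F\right) - 18\right) = 18 - 3 \left(\left(F + d\right) - 18\right) = 18 - 3 \left(-18 + F + d\right) = 18 - \left(-54 + 3 F + 3 d\right) = 72 - 3 F - 3 d$)
$\sqrt{a{\left(26,40 \right)} - 3649} = \sqrt{\left(72 - 120 - 78\right) - 3649} = \sqrt{-126 - 3649} = \sqrt{-3775} = 5 i \sqrt{151}$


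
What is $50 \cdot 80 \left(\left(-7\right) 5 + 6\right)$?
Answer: $-116000$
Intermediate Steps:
$50 \cdot 80 \left(\left(-7\right) 5 + 6\right) = 4000 \left(-35 + 6\right) = 4000 \left(-29\right) = -116000$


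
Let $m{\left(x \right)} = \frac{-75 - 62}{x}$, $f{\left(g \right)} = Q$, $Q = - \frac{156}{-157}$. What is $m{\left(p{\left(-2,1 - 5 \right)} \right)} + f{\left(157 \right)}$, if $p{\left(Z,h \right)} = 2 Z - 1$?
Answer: $\frac{22289}{785} \approx 28.394$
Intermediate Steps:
$p{\left(Z,h \right)} = -1 + 2 Z$
$Q = \frac{156}{157}$ ($Q = \left(-156\right) \left(- \frac{1}{157}\right) = \frac{156}{157} \approx 0.99363$)
$f{\left(g \right)} = \frac{156}{157}$
$m{\left(x \right)} = - \frac{137}{x}$ ($m{\left(x \right)} = \frac{-75 - 62}{x} = - \frac{137}{x}$)
$m{\left(p{\left(-2,1 - 5 \right)} \right)} + f{\left(157 \right)} = - \frac{137}{-1 + 2 \left(-2\right)} + \frac{156}{157} = - \frac{137}{-1 - 4} + \frac{156}{157} = - \frac{137}{-5} + \frac{156}{157} = \left(-137\right) \left(- \frac{1}{5}\right) + \frac{156}{157} = \frac{137}{5} + \frac{156}{157} = \frac{22289}{785}$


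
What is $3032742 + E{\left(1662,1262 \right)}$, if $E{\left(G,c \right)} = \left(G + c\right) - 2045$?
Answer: $3033621$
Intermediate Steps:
$E{\left(G,c \right)} = -2045 + G + c$
$3032742 + E{\left(1662,1262 \right)} = 3032742 + \left(-2045 + 1662 + 1262\right) = 3032742 + 879 = 3033621$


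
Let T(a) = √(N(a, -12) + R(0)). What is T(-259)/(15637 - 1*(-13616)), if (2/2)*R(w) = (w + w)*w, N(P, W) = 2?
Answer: √2/29253 ≈ 4.8344e-5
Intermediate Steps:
R(w) = 2*w² (R(w) = (w + w)*w = (2*w)*w = 2*w²)
T(a) = √2 (T(a) = √(2 + 2*0²) = √(2 + 2*0) = √(2 + 0) = √2)
T(-259)/(15637 - 1*(-13616)) = √2/(15637 - 1*(-13616)) = √2/(15637 + 13616) = √2/29253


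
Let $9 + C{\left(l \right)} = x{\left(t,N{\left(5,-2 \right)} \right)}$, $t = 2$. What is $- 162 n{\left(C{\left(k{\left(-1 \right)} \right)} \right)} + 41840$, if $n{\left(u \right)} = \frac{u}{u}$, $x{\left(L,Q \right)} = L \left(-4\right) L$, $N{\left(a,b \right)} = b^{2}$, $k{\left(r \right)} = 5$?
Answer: $41678$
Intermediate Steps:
$x{\left(L,Q \right)} = - 4 L^{2}$ ($x{\left(L,Q \right)} = - 4 L L = - 4 L^{2}$)
$C{\left(l \right)} = -25$ ($C{\left(l \right)} = -9 - 4 \cdot 2^{2} = -9 - 16 = -25$)
$n{\left(u \right)} = 1$
$- 162 n{\left(C{\left(k{\left(-1 \right)} \right)} \right)} + 41840 = \left(-162\right) 1 + 41840 = -162 + 41840 = 41678$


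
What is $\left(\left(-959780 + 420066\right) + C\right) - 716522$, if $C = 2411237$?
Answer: $1155001$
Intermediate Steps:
$\left(\left(-959780 + 420066\right) + C\right) - 716522 = \left(\left(-959780 + 420066\right) + 2411237\right) - 716522 = \left(-539714 + 2411237\right) - 716522 = 1871523 - 716522 = 1155001$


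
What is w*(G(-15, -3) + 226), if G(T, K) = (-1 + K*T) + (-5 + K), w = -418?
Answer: -109516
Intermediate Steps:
G(T, K) = -6 + K + K*T
w*(G(-15, -3) + 226) = -418*((-6 - 3 - 3*(-15)) + 226) = -418*((-6 - 3 + 45) + 226) = -418*(36 + 226) = -418*262 = -109516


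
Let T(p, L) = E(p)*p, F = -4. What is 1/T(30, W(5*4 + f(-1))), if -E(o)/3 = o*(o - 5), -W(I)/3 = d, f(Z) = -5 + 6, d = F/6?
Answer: -1/67500 ≈ -1.4815e-5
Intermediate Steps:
d = -⅔ (d = -4/6 = -4*⅙ = -⅔ ≈ -0.66667)
f(Z) = 1
W(I) = 2 (W(I) = -3*(-⅔) = 2)
E(o) = -3*o*(-5 + o) (E(o) = -3*o*(o - 5) = -3*o*(-5 + o))
T(p, L) = 3*p²*(5 - p) (T(p, L) = (3*p*(5 - p))*p = 3*p²*(5 - p))
1/T(30, W(5*4 + f(-1))) = 1/(3*30²*(5 - 1*30)) = 1/(3*900*(5 - 30)) = 1/(3*900*(-25)) = 1/(-67500) = -1/67500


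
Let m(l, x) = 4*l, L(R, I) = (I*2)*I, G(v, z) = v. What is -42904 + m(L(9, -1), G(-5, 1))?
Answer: -42896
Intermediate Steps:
L(R, I) = 2*I² (L(R, I) = (2*I)*I = 2*I²)
-42904 + m(L(9, -1), G(-5, 1)) = -42904 + 4*(2*(-1)²) = -42904 + 4*(2*1) = -42904 + 4*2 = -42904 + 8 = -42896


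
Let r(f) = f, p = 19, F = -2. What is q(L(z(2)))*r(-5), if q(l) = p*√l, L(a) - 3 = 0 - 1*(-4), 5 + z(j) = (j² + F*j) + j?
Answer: -95*√7 ≈ -251.35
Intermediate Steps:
z(j) = -5 + j² - j (z(j) = -5 + ((j² - 2*j) + j) = -5 + (j² - j) = -5 + j² - j)
L(a) = 7 (L(a) = 3 + (0 - 1*(-4)) = 3 + (0 + 4) = 3 + 4 = 7)
q(l) = 19*√l
q(L(z(2)))*r(-5) = (19*√7)*(-5) = -95*√7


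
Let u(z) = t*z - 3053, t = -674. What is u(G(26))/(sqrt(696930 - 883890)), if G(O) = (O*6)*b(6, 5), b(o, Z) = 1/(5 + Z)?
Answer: 67837*I*sqrt(11685)/233700 ≈ 31.378*I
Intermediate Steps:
G(O) = 3*O/5 (G(O) = (O*6)/(5 + 5) = (6*O)/10 = (6*O)*(1/10) = 3*O/5)
u(z) = -3053 - 674*z (u(z) = -674*z - 3053 = -3053 - 674*z)
u(G(26))/(sqrt(696930 - 883890)) = (-3053 - 2022*26/5)/(sqrt(696930 - 883890)) = (-3053 - 674*78/5)/(sqrt(-186960)) = (-3053 - 52572/5)/((4*I*sqrt(11685))) = -(-67837)*I*sqrt(11685)/233700 = 67837*I*sqrt(11685)/233700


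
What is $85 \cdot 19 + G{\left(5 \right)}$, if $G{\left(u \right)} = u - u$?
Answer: $1615$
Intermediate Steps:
$G{\left(u \right)} = 0$
$85 \cdot 19 + G{\left(5 \right)} = 85 \cdot 19 + 0 = 1615 + 0 = 1615$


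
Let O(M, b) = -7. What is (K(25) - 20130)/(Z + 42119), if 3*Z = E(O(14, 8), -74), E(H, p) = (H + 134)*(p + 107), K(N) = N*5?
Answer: -20005/43516 ≈ -0.45972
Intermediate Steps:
K(N) = 5*N
E(H, p) = (107 + p)*(134 + H) (E(H, p) = (134 + H)*(107 + p) = (107 + p)*(134 + H))
Z = 1397 (Z = (14338 + 107*(-7) + 134*(-74) - 7*(-74))/3 = (14338 - 749 - 9916 + 518)/3 = (1/3)*4191 = 1397)
(K(25) - 20130)/(Z + 42119) = (5*25 - 20130)/(1397 + 42119) = (125 - 20130)/43516 = -20005*1/43516 = -20005/43516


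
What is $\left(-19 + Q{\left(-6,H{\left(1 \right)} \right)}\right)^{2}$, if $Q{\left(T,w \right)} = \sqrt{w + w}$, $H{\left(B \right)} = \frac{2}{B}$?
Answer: $289$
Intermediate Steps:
$Q{\left(T,w \right)} = \sqrt{2} \sqrt{w}$ ($Q{\left(T,w \right)} = \sqrt{2 w} = \sqrt{2} \sqrt{w}$)
$\left(-19 + Q{\left(-6,H{\left(1 \right)} \right)}\right)^{2} = \left(-19 + \sqrt{2} \sqrt{\frac{2}{1}}\right)^{2} = \left(-19 + \sqrt{2} \sqrt{2 \cdot 1}\right)^{2} = \left(-19 + \sqrt{2} \sqrt{2}\right)^{2} = \left(-19 + 2\right)^{2} = \left(-17\right)^{2} = 289$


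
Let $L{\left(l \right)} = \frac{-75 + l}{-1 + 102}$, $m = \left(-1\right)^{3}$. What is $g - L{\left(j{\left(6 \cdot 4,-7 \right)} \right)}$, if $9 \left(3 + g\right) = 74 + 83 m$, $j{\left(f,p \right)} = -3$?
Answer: $- \frac{326}{101} \approx -3.2277$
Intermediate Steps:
$m = -1$
$L{\left(l \right)} = - \frac{75}{101} + \frac{l}{101}$ ($L{\left(l \right)} = \frac{-75 + l}{101} = \left(-75 + l\right) \frac{1}{101} = - \frac{75}{101} + \frac{l}{101}$)
$g = -4$ ($g = -3 + \frac{74 + 83 \left(-1\right)}{9} = -3 + \frac{74 - 83}{9} = -3 + \frac{1}{9} \left(-9\right) = -3 - 1 = -4$)
$g - L{\left(j{\left(6 \cdot 4,-7 \right)} \right)} = -4 - \left(- \frac{75}{101} + \frac{1}{101} \left(-3\right)\right) = -4 - \left(- \frac{75}{101} - \frac{3}{101}\right) = -4 - - \frac{78}{101} = -4 + \frac{78}{101} = - \frac{326}{101}$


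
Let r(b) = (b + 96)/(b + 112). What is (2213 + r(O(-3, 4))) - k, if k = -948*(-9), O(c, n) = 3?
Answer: -726586/115 ≈ -6318.1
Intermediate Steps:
r(b) = (96 + b)/(112 + b)
k = 8532
(2213 + r(O(-3, 4))) - k = (2213 + (96 + 3)/(112 + 3)) - 1*8532 = (2213 + 99/115) - 8532 = 254594/115 - 8532 = -726586/115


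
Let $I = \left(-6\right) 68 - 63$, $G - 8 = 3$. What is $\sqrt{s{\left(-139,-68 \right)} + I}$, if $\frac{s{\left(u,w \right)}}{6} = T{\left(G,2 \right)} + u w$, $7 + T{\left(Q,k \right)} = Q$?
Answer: $11 \sqrt{465} \approx 237.2$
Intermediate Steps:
$G = 11$ ($G = 8 + 3 = 11$)
$T{\left(Q,k \right)} = -7 + Q$
$I = -471$ ($I = -408 - 63 = -471$)
$s{\left(u,w \right)} = 24 + 6 u w$ ($s{\left(u,w \right)} = 6 \left(\left(-7 + 11\right) + u w\right) = 6 \left(4 + u w\right) = 24 + 6 u w$)
$\sqrt{s{\left(-139,-68 \right)} + I} = \sqrt{\left(24 + 6 \left(-139\right) \left(-68\right)\right) - 471} = \sqrt{\left(24 + 56712\right) - 471} = \sqrt{56736 - 471} = \sqrt{56265} = 11 \sqrt{465}$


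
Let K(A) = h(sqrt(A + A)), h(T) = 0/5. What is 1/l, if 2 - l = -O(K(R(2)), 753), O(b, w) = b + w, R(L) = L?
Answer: 1/755 ≈ 0.0013245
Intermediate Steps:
h(T) = 0 (h(T) = 0*(1/5) = 0)
K(A) = 0
l = 755 (l = 2 - (-1)*(0 + 753) = 2 - (-1)*753 = 2 - 1*(-753) = 2 + 753 = 755)
1/l = 1/755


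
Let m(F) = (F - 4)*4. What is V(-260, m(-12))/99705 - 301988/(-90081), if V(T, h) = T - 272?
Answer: 10020596816/2993842035 ≈ 3.3471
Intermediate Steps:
m(F) = -16 + 4*F (m(F) = (-4 + F)*4 = -16 + 4*F)
V(T, h) = -272 + T
V(-260, m(-12))/99705 - 301988/(-90081) = (-272 - 260)/99705 - 301988/(-90081) = -532*1/99705 - 301988*(-1/90081) = -532/99705 + 301988/90081 = 10020596816/2993842035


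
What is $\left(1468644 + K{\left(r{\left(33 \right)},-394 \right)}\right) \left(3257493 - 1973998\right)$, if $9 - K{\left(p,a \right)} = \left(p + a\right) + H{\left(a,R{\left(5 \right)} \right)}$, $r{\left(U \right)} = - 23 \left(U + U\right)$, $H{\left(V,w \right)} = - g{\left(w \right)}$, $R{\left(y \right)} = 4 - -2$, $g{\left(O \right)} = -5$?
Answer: $1887456407200$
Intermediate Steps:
$R{\left(y \right)} = 6$ ($R{\left(y \right)} = 4 + 2 = 6$)
$H{\left(V,w \right)} = 5$ ($H{\left(V,w \right)} = \left(-1\right) \left(-5\right) = 5$)
$r{\left(U \right)} = - 46 U$ ($r{\left(U \right)} = - 23 \cdot 2 U = - 46 U$)
$K{\left(p,a \right)} = 4 - a - p$ ($K{\left(p,a \right)} = 9 - \left(\left(p + a\right) + 5\right) = 9 - \left(\left(a + p\right) + 5\right) = 9 - \left(5 + a + p\right) = 4 - a - p$)
$\left(1468644 + K{\left(r{\left(33 \right)},-394 \right)}\right) \left(3257493 - 1973998\right) = \left(1468644 - \left(-398 - 1518\right)\right) \left(3257493 - 1973998\right) = \left(1468644 + \left(4 + 394 - -1518\right)\right) 1283495 = \left(1468644 + \left(4 + 394 + 1518\right)\right) 1283495 = \left(1468644 + 1916\right) 1283495 = 1470560 \cdot 1283495 = 1887456407200$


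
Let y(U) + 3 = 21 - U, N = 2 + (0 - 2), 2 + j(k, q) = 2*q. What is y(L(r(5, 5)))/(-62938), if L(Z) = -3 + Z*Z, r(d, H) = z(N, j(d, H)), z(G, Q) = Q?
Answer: 43/62938 ≈ 0.00068321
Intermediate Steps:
j(k, q) = -2 + 2*q
N = 0 (N = 2 - 2 = 0)
r(d, H) = -2 + 2*H
L(Z) = -3 + Z**2
y(U) = 18 - U (y(U) = -3 + (21 - U) = 18 - U)
y(L(r(5, 5)))/(-62938) = (18 - (-3 + (-2 + 2*5)**2))/(-62938) = (18 - (-3 + (-2 + 10)**2))*(-1/62938) = (18 - (-3 + 8**2))*(-1/62938) = (18 - (-3 + 64))*(-1/62938) = (18 - 1*61)*(-1/62938) = (18 - 61)*(-1/62938) = -43*(-1/62938) = 43/62938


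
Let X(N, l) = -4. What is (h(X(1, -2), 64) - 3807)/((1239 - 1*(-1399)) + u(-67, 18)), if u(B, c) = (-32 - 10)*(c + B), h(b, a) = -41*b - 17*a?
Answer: -4731/4696 ≈ -1.0075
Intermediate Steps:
u(B, c) = -42*B - 42*c (u(B, c) = -42*(B + c) = -42*B - 42*c)
(h(X(1, -2), 64) - 3807)/((1239 - 1*(-1399)) + u(-67, 18)) = ((-41*(-4) - 17*64) - 3807)/((1239 - 1*(-1399)) + (-42*(-67) - 42*18)) = ((164 - 1088) - 3807)/((1239 + 1399) + (2814 - 756)) = (-924 - 3807)/(2638 + 2058) = -4731/4696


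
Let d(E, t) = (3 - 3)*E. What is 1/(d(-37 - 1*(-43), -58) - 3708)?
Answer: -1/3708 ≈ -0.00026969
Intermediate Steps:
d(E, t) = 0 (d(E, t) = 0*E = 0)
1/(d(-37 - 1*(-43), -58) - 3708) = 1/(0 - 3708) = 1/(-3708) = -1/3708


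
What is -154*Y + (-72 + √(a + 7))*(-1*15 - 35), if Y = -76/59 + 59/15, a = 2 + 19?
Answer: 2825486/885 - 100*√7 ≈ 2928.1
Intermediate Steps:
a = 21
Y = 2341/885 (Y = -76*1/59 + 59*(1/15) = -76/59 + 59/15 = 2341/885 ≈ 2.6452)
-154*Y + (-72 + √(a + 7))*(-1*15 - 35) = -154*2341/885 + (-72 + √(21 + 7))*(-1*15 - 35) = -360514/885 + (-72 + √28)*(-15 - 35) = -360514/885 + (-72 + 2*√7)*(-50) = -360514/885 + (3600 - 100*√7) = 2825486/885 - 100*√7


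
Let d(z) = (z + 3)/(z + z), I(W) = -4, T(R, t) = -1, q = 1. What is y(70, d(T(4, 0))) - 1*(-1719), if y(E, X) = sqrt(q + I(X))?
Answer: 1719 + I*sqrt(3) ≈ 1719.0 + 1.732*I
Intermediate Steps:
d(z) = (3 + z)/(2*z) (d(z) = (3 + z)/((2*z)) = (3 + z)*(1/(2*z)) = (3 + z)/(2*z))
y(E, X) = I*sqrt(3) (y(E, X) = sqrt(1 - 4) = sqrt(-3) = I*sqrt(3))
y(70, d(T(4, 0))) - 1*(-1719) = I*sqrt(3) - 1*(-1719) = I*sqrt(3) + 1719 = 1719 + I*sqrt(3)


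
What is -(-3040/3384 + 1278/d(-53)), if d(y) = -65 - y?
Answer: 90859/846 ≈ 107.40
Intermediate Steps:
-(-3040/3384 + 1278/d(-53)) = -(-3040/3384 + 1278/(-65 - 1*(-53))) = -(-3040*1/3384 + 1278/(-65 + 53)) = -(-380/423 + 1278/(-12)) = -(-380/423 + 1278*(-1/12)) = -(-380/423 - 213/2) = -1*(-90859/846) = 90859/846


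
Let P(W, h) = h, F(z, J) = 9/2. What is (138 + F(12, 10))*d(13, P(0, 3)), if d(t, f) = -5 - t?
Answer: -2565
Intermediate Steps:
F(z, J) = 9/2 (F(z, J) = 9*(½) = 9/2)
(138 + F(12, 10))*d(13, P(0, 3)) = (138 + 9/2)*(-5 - 1*13) = 285*(-5 - 13)/2 = (285/2)*(-18) = -2565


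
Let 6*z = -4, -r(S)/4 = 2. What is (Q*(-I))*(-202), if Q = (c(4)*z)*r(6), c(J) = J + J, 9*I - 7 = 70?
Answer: 1990912/27 ≈ 73738.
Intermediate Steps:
I = 77/9 (I = 7/9 + (⅑)*70 = 7/9 + 70/9 = 77/9 ≈ 8.5556)
r(S) = -8 (r(S) = -4*2 = -8)
c(J) = 2*J
z = -⅔ (z = (⅙)*(-4) = -⅔ ≈ -0.66667)
Q = 128/3 (Q = ((2*4)*(-⅔))*(-8) = (8*(-⅔))*(-8) = -16/3*(-8) = 128/3 ≈ 42.667)
(Q*(-I))*(-202) = (128*(-1*77/9)/3)*(-202) = ((128/3)*(-77/9))*(-202) = -9856/27*(-202) = 1990912/27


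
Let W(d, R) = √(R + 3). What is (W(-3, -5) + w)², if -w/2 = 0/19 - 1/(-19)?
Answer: (2 - 19*I*√2)²/361 ≈ -1.9889 - 0.29773*I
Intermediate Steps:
W(d, R) = √(3 + R)
w = -2/19 (w = -2*(0/19 - 1/(-19)) = -2*(0*(1/19) - 1*(-1/19)) = -2*(0 + 1/19) = -2*1/19 = -2/19 ≈ -0.10526)
(W(-3, -5) + w)² = (√(3 - 5) - 2/19)² = (√(-2) - 2/19)² = (I*√2 - 2/19)² = (-2/19 + I*√2)²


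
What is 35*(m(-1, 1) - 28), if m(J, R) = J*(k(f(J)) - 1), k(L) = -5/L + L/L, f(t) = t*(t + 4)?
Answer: -3115/3 ≈ -1038.3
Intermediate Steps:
f(t) = t*(4 + t)
k(L) = 1 - 5/L (k(L) = -5/L + 1 = 1 - 5/L)
m(J, R) = J*(-1 + (-5 + J*(4 + J))/(J*(4 + J))) (m(J, R) = J*((-5 + J*(4 + J))/((J*(4 + J))) - 1) = J*((1/(J*(4 + J)))*(-5 + J*(4 + J)) - 1) = J*((-5 + J*(4 + J))/(J*(4 + J)) - 1) = J*(-1 + (-5 + J*(4 + J))/(J*(4 + J))))
35*(m(-1, 1) - 28) = 35*(-5/(4 - 1) - 28) = 35*(-5/3 - 28) = 35*(-89/3) = -3115/3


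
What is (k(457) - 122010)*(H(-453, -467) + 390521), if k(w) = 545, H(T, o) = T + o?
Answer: -47322885465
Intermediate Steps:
(k(457) - 122010)*(H(-453, -467) + 390521) = (545 - 122010)*((-453 - 467) + 390521) = -121465*(-920 + 390521) = -121465*389601 = -47322885465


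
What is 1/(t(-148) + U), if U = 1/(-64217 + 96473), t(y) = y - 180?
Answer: -32256/10579967 ≈ -0.0030488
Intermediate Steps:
t(y) = -180 + y
U = 1/32256 ≈ 3.1002e-5
1/(t(-148) + U) = 1/((-180 - 148) + 1/32256) = 1/(-328 + 1/32256) = 1/(-10579967/32256) = -32256/10579967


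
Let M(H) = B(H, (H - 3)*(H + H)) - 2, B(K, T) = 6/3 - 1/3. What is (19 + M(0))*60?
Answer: 1120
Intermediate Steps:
B(K, T) = 5/3 (B(K, T) = 6*(⅓) - 1*⅓ = 2 - ⅓ = 5/3)
M(H) = -⅓ (M(H) = 5/3 - 2 = -⅓)
(19 + M(0))*60 = (19 - ⅓)*60 = (56/3)*60 = 1120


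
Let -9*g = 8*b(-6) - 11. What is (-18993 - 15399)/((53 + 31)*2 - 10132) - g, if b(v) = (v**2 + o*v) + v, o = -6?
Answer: 1365229/22419 ≈ 60.896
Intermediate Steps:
b(v) = v**2 - 5*v (b(v) = (v**2 - 6*v) + v = v**2 - 5*v)
g = -517/9 (g = -(8*(-6*(-5 - 6)) - 11)/9 = -(8*(-6*(-11)) - 11)/9 = -(8*66 - 11)/9 = -(528 - 11)/9 = -1/9*517 = -517/9 ≈ -57.444)
(-18993 - 15399)/((53 + 31)*2 - 10132) - g = (-18993 - 15399)/((53 + 31)*2 - 10132) - 1*(-517/9) = -34392/(84*2 - 10132) + 517/9 = -34392/(168 - 10132) + 517/9 = -34392/(-9964) + 517/9 = -34392*(-1/9964) + 517/9 = 8598/2491 + 517/9 = 1365229/22419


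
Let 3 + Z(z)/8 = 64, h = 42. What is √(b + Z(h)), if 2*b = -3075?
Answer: I*√4198/2 ≈ 32.396*I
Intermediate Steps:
b = -3075/2 (b = (½)*(-3075) = -3075/2 ≈ -1537.5)
Z(z) = 488 (Z(z) = -24 + 8*64 = -24 + 512 = 488)
√(b + Z(h)) = √(-3075/2 + 488) = √(-2099/2) = I*√4198/2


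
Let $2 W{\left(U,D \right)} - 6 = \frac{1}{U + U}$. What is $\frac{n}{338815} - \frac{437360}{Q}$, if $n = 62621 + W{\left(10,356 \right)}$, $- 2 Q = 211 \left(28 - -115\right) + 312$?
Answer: $\frac{340888400231}{11804314600} \approx 28.878$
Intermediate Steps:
$W{\left(U,D \right)} = 3 + \frac{1}{4 U}$ ($W{\left(U,D \right)} = 3 + \frac{1}{2 \left(U + U\right)} = 3 + \frac{1}{2 \cdot 2 U} = 3 + \frac{\frac{1}{2} \frac{1}{U}}{2} = 3 + \frac{1}{4 U}$)
$Q = - \frac{30485}{2}$ ($Q = - \frac{211 \left(28 - -115\right) + 312}{2} = - \frac{211 \left(28 + 115\right) + 312}{2} = - \frac{211 \cdot 143 + 312}{2} = - \frac{30173 + 312}{2} = \left(- \frac{1}{2}\right) 30485 = - \frac{30485}{2} \approx -15243.0$)
$n = \frac{2504961}{40}$ ($n = 62621 + \left(3 + \frac{1}{4 \cdot 10}\right) = 62621 + \left(3 + \frac{1}{4} \cdot \frac{1}{10}\right) = 62621 + \left(3 + \frac{1}{40}\right) = 62621 + \frac{121}{40} = \frac{2504961}{40} \approx 62624.0$)
$\frac{n}{338815} - \frac{437360}{Q} = \frac{2504961}{40 \cdot 338815} - \frac{437360}{- \frac{30485}{2}} = \frac{2504961}{40} \cdot \frac{1}{338815} - - \frac{24992}{871} = \frac{2504961}{13552600} + \frac{24992}{871} = \frac{340888400231}{11804314600}$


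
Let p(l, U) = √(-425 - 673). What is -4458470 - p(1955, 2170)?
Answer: -4458470 - 3*I*√122 ≈ -4.4585e+6 - 33.136*I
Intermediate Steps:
p(l, U) = 3*I*√122 (p(l, U) = √(-1098) = 3*I*√122)
-4458470 - p(1955, 2170) = -4458470 - 3*I*√122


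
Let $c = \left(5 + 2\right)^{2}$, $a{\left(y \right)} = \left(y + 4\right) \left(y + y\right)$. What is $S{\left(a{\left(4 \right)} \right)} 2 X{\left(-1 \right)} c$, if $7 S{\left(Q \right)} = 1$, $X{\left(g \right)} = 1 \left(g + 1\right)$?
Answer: $0$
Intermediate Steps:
$X{\left(g \right)} = 1 + g$ ($X{\left(g \right)} = 1 \left(1 + g\right) = 1 + g$)
$a{\left(y \right)} = 2 y \left(4 + y\right)$ ($a{\left(y \right)} = \left(4 + y\right) 2 y = 2 y \left(4 + y\right)$)
$S{\left(Q \right)} = \frac{1}{7}$ ($S{\left(Q \right)} = \frac{1}{7} \cdot 1 = \frac{1}{7}$)
$c = 49$ ($c = 7^{2} = 49$)
$S{\left(a{\left(4 \right)} \right)} 2 X{\left(-1 \right)} c = \frac{2 \left(1 - 1\right)}{7} \cdot 49 = \frac{2 \cdot 0}{7} \cdot 49 = \frac{1}{7} \cdot 0 \cdot 49 = 0 \cdot 49 = 0$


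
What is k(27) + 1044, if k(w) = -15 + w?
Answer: 1056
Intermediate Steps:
k(27) + 1044 = (-15 + 27) + 1044 = 12 + 1044 = 1056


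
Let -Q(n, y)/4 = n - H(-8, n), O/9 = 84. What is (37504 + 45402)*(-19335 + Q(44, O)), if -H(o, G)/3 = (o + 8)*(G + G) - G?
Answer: -1573804598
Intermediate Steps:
O = 756 (O = 9*84 = 756)
H(o, G) = 3*G - 6*G*(8 + o) (H(o, G) = -3*((o + 8)*(G + G) - G) = -3*((8 + o)*(2*G) - G) = -3*(2*G*(8 + o) - G) = -3*(-G + 2*G*(8 + o)) = 3*G - 6*G*(8 + o))
Q(n, y) = 8*n (Q(n, y) = -4*(n - (-3)*n*(15 + 2*(-8))) = -4*(n - (-3)*n*(15 - 16)) = -4*(n - (-3)*n*(-1)) = -4*(n - 3*n) = -(-8)*n = 8*n)
(37504 + 45402)*(-19335 + Q(44, O)) = (37504 + 45402)*(-19335 + 8*44) = 82906*(-19335 + 352) = 82906*(-18983) = -1573804598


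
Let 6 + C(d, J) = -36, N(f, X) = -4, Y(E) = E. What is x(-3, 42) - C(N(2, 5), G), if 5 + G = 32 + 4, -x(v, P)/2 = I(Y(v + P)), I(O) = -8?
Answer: 58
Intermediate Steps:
x(v, P) = 16 (x(v, P) = -2*(-8) = 16)
G = 31 (G = -5 + (32 + 4) = -5 + 36 = 31)
C(d, J) = -42 (C(d, J) = -6 - 36 = -42)
x(-3, 42) - C(N(2, 5), G) = 16 - 1*(-42) = 16 + 42 = 58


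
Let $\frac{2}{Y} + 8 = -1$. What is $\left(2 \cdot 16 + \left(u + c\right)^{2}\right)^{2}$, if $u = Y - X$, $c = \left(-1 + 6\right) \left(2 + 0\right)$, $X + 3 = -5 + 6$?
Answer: $\frac{191213584}{6561} \approx 29144.0$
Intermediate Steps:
$X = -2$ ($X = -3 + \left(-5 + 6\right) = -3 + 1 = -2$)
$Y = - \frac{2}{9}$ ($Y = \frac{2}{-8 - 1} = \frac{2}{-9} = 2 \left(- \frac{1}{9}\right) = - \frac{2}{9} \approx -0.22222$)
$c = 10$ ($c = 5 \cdot 2 = 10$)
$u = \frac{16}{9}$ ($u = - \frac{2}{9} - -2 = - \frac{2}{9} + 2 = \frac{16}{9} \approx 1.7778$)
$\left(2 \cdot 16 + \left(u + c\right)^{2}\right)^{2} = \left(2 \cdot 16 + \left(\frac{16}{9} + 10\right)^{2}\right)^{2} = \left(32 + \left(\frac{106}{9}\right)^{2}\right)^{2} = \left(32 + \frac{11236}{81}\right)^{2} = \left(\frac{13828}{81}\right)^{2} = \frac{191213584}{6561}$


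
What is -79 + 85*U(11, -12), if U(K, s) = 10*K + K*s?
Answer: -1949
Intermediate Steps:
-79 + 85*U(11, -12) = -79 + 85*(11*(10 - 12)) = -79 + 85*(11*(-2)) = -79 + 85*(-22) = -79 - 1870 = -1949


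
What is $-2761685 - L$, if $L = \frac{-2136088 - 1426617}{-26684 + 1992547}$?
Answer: $- \frac{5429090796450}{1965863} \approx -2.7617 \cdot 10^{6}$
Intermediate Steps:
$L = - \frac{3562705}{1965863} \approx -1.8123$
$-2761685 - L = -2761685 - - \frac{3562705}{1965863} = -2761685 + \frac{3562705}{1965863} = - \frac{5429090796450}{1965863}$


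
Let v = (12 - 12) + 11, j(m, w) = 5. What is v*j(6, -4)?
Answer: 55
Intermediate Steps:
v = 11 (v = 0 + 11 = 11)
v*j(6, -4) = 11*5 = 55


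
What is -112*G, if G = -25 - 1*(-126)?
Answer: -11312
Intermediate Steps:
G = 101 (G = -25 + 126 = 101)
-112*G = -112*101 = -11312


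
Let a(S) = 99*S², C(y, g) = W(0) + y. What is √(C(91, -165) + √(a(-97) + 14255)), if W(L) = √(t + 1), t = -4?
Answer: √(91 + √945746 + I*√3) ≈ 32.611 + 0.0266*I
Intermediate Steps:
W(L) = I*√3 (W(L) = √(-4 + 1) = √(-3) = I*√3)
C(y, g) = y + I*√3 (C(y, g) = I*√3 + y = y + I*√3)
√(C(91, -165) + √(a(-97) + 14255)) = √((91 + I*√3) + √(99*(-97)² + 14255)) = √((91 + I*√3) + √(99*9409 + 14255)) = √((91 + I*√3) + √(931491 + 14255)) = √((91 + I*√3) + √945746) = √(91 + √945746 + I*√3)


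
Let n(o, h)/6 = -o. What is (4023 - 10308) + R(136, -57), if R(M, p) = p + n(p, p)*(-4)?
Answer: -7710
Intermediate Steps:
n(o, h) = -6*o (n(o, h) = 6*(-o) = -6*o)
R(M, p) = 25*p (R(M, p) = p - 6*p*(-4) = p + 24*p = 25*p)
(4023 - 10308) + R(136, -57) = (4023 - 10308) + 25*(-57) = -6285 - 1425 = -7710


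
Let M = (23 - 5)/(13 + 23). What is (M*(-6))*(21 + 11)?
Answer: -96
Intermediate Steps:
M = ½ (M = 18/36 = 18*(1/36) = ½ ≈ 0.50000)
(M*(-6))*(21 + 11) = ((½)*(-6))*(21 + 11) = -3*32 = -96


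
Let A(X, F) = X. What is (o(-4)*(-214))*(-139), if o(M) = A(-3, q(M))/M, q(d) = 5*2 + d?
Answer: 44619/2 ≈ 22310.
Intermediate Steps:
q(d) = 10 + d
o(M) = -3/M
(o(-4)*(-214))*(-139) = (-3/(-4)*(-214))*(-139) = (-3*(-¼)*(-214))*(-139) = ((¾)*(-214))*(-139) = -321/2*(-139) = 44619/2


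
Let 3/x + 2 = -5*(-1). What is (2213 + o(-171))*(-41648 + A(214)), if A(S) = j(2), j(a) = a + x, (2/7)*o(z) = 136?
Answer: -111983405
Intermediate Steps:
o(z) = 476 (o(z) = (7/2)*136 = 476)
x = 1 (x = 3/(-2 - 5*(-1)) = 3/(-2 + 5) = 3/3 = 3*(1/3) = 1)
j(a) = 1 + a (j(a) = a + 1 = 1 + a)
A(S) = 3 (A(S) = 1 + 2 = 3)
(2213 + o(-171))*(-41648 + A(214)) = (2213 + 476)*(-41648 + 3) = 2689*(-41645) = -111983405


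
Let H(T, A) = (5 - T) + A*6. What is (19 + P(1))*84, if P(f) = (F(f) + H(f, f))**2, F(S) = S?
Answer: 11760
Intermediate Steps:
H(T, A) = 5 - T + 6*A (H(T, A) = (5 - T) + 6*A = 5 - T + 6*A)
P(f) = (5 + 6*f)**2 (P(f) = (f + (5 - f + 6*f))**2 = (f + (5 + 5*f))**2 = (5 + 6*f)**2)
(19 + P(1))*84 = (19 + (5 + 6*1)**2)*84 = (19 + (5 + 6)**2)*84 = (19 + 11**2)*84 = (19 + 121)*84 = 140*84 = 11760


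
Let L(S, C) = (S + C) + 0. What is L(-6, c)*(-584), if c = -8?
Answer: 8176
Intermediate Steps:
L(S, C) = C + S (L(S, C) = (C + S) + 0 = C + S)
L(-6, c)*(-584) = (-8 - 6)*(-584) = -14*(-584) = 8176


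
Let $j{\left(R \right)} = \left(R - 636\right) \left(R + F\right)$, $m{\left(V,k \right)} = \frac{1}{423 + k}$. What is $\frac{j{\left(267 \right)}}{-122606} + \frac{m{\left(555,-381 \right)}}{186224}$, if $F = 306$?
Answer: $\frac{826867582951}{479475774624} \approx 1.7245$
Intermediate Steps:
$j{\left(R \right)} = \left(-636 + R\right) \left(306 + R\right)$ ($j{\left(R \right)} = \left(R - 636\right) \left(R + 306\right) = \left(-636 + R\right) \left(306 + R\right)$)
$\frac{j{\left(267 \right)}}{-122606} + \frac{m{\left(555,-381 \right)}}{186224} = \frac{-194616 + 267^{2} - 88110}{-122606} + \frac{1}{\left(423 - 381\right) 186224} = \left(-194616 + 71289 - 88110\right) \left(- \frac{1}{122606}\right) + \frac{1}{42} \cdot \frac{1}{186224} = \left(-211437\right) \left(- \frac{1}{122606}\right) + \frac{1}{42} \cdot \frac{1}{186224} = \frac{211437}{122606} + \frac{1}{7821408} = \frac{826867582951}{479475774624}$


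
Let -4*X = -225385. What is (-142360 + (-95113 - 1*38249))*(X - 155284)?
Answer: 54558628611/2 ≈ 2.7279e+10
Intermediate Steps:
X = 225385/4 (X = -1/4*(-225385) = 225385/4 ≈ 56346.)
(-142360 + (-95113 - 1*38249))*(X - 155284) = (-142360 + (-95113 - 1*38249))*(225385/4 - 155284) = (-142360 + (-95113 - 38249))*(-395751/4) = (-142360 - 133362)*(-395751/4) = -275722*(-395751/4) = 54558628611/2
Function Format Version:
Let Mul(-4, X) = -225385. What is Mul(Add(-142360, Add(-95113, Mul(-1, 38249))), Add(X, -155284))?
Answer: Rational(54558628611, 2) ≈ 2.7279e+10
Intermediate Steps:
X = Rational(225385, 4) (X = Mul(Rational(-1, 4), -225385) = Rational(225385, 4) ≈ 56346.)
Mul(Add(-142360, Add(-95113, Mul(-1, 38249))), Add(X, -155284)) = Mul(Add(-142360, Add(-95113, Mul(-1, 38249))), Add(Rational(225385, 4), -155284)) = Mul(Add(-142360, Add(-95113, -38249)), Rational(-395751, 4)) = Mul(Add(-142360, -133362), Rational(-395751, 4)) = Mul(-275722, Rational(-395751, 4)) = Rational(54558628611, 2)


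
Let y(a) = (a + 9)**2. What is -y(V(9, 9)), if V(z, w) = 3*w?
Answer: -1296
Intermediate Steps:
y(a) = (9 + a)**2
-y(V(9, 9)) = -(9 + 3*9)**2 = -(9 + 27)**2 = -1*36**2 = -1*1296 = -1296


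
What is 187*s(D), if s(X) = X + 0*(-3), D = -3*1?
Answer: -561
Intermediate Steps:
D = -3
s(X) = X (s(X) = X + 0 = X)
187*s(D) = 187*(-3) = -561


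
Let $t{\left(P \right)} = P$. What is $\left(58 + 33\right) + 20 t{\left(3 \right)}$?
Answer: $151$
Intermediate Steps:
$\left(58 + 33\right) + 20 t{\left(3 \right)} = \left(58 + 33\right) + 20 \cdot 3 = 91 + 60 = 151$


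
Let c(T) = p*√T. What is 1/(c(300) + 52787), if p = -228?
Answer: 52787/2770872169 + 2280*√3/2770872169 ≈ 2.0476e-5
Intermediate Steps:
c(T) = -228*√T
1/(c(300) + 52787) = 1/(-2280*√3 + 52787) = 1/(52787 - 2280*√3)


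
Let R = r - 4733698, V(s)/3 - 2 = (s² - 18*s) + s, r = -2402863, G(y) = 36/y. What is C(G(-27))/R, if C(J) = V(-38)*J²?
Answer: -33472/21409683 ≈ -0.0015634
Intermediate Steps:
V(s) = 6 - 51*s + 3*s² (V(s) = 6 + 3*((s² - 18*s) + s) = 6 + 3*(s² - 17*s) = 6 + (-51*s + 3*s²) = 6 - 51*s + 3*s²)
C(J) = 6276*J² (C(J) = (6 - 51*(-38) + 3*(-38)²)*J² = (6 + 1938 + 3*1444)*J² = (6 + 1938 + 4332)*J² = 6276*J²)
R = -7136561 (R = -2402863 - 4733698 = -7136561)
C(G(-27))/R = (6276*(36/(-27))²)/(-7136561) = (6276*(36*(-1/27))²)*(-1/7136561) = (6276*(-4/3)²)*(-1/7136561) = (6276*(16/9))*(-1/7136561) = (33472/3)*(-1/7136561) = -33472/21409683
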